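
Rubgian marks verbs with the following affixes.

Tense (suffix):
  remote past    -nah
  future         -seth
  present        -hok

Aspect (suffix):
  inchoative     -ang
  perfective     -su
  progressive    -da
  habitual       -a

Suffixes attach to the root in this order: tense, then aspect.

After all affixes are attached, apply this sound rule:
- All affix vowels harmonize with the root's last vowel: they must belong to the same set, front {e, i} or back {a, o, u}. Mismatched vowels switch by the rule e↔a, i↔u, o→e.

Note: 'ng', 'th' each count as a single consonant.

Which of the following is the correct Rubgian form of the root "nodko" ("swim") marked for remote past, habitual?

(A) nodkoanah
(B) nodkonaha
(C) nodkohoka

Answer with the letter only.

B

Attach tense remote past -nah → nodkonah.
Attach aspect habitual -a → nodkonaha.
Vowel harmony: no change.
So the correct form is nodkonaha, option (B).
(C) nodkohoka is wrong: it uses present instead of remote past for tense.
(A) nodkoanah is wrong: it has the affixes in the wrong order.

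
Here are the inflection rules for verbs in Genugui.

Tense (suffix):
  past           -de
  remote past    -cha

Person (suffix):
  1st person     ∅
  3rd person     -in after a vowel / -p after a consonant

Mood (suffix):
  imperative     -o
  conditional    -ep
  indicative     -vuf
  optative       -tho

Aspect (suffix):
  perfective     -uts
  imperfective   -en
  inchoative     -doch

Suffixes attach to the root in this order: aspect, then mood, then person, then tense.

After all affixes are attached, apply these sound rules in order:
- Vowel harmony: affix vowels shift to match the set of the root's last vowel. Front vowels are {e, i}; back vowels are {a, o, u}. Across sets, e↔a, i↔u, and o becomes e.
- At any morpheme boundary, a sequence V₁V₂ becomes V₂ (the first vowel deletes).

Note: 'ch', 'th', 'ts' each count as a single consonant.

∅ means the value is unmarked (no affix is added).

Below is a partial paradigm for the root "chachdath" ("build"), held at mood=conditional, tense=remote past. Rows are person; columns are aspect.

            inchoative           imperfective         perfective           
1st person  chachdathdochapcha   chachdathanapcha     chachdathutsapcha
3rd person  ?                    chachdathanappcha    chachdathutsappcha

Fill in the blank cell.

chachdathdochappcha

Attach aspect inchoative -doch → chachdathdoch.
Attach mood conditional -ep → chachdathdochep.
Attach person 3rd person -p (after consonant 'p') → chachdathdochepp.
Attach tense remote past -cha → chachdathdocheppcha.
Apply vowel harmony: chachdathdocheppcha → chachdathdochappcha.
Vowel deletion: no change.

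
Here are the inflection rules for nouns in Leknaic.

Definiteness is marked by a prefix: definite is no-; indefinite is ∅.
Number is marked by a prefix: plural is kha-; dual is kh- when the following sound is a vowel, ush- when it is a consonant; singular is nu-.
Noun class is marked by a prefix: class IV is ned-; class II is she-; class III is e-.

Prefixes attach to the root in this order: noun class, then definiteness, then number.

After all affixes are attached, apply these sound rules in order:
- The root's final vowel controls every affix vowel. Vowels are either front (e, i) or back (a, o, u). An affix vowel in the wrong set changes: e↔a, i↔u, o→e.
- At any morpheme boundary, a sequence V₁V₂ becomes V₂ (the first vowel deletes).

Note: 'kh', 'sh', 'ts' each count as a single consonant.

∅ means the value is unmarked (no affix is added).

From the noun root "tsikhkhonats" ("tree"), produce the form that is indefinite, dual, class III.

Attach noun class class III e- → etsikhkhonats.
definiteness = indefinite: zero marking, form stays etsikhkhonats.
Attach number dual kh- (before vowel 'e') → khetsikhkhonats.
Apply vowel harmony: khetsikhkhonats → khatsikhkhonats.
Vowel deletion: no change.

khatsikhkhonats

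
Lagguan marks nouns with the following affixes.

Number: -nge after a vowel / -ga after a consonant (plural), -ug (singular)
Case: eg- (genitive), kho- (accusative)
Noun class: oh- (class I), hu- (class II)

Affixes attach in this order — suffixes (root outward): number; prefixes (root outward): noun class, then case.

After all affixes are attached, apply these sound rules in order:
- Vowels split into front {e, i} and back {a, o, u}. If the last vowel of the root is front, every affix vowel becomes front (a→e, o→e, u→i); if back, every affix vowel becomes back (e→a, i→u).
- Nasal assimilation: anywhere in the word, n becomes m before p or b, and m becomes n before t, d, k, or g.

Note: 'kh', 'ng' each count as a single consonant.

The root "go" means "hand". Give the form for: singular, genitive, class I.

Attach noun class class I oh- → ohgo.
Attach number singular -ug → ohgoug.
Attach case genitive eg- → egohgoug.
Apply vowel harmony: egohgoug → agohgoug.
Nasal assimilation: no change.

agohgoug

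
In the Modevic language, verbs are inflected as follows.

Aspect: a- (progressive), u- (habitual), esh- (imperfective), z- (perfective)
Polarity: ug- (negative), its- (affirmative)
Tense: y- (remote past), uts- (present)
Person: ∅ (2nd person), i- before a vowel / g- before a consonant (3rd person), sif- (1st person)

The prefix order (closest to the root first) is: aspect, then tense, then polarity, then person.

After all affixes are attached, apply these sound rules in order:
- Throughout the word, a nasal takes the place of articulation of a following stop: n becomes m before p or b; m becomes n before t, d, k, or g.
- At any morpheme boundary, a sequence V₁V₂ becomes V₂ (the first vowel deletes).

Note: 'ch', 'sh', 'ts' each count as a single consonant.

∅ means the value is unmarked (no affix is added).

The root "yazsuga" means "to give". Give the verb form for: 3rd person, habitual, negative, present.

ugutsuyazsuga

Attach aspect habitual u- → uyazsuga.
Attach tense present uts- → utsuyazsuga.
Attach polarity negative ug- → ugutsuyazsuga.
Attach person 3rd person i- (before vowel 'u') → iugutsuyazsuga.
Nasal assimilation: no change.
Apply vowel deletion: iugutsuyazsuga → ugutsuyazsuga.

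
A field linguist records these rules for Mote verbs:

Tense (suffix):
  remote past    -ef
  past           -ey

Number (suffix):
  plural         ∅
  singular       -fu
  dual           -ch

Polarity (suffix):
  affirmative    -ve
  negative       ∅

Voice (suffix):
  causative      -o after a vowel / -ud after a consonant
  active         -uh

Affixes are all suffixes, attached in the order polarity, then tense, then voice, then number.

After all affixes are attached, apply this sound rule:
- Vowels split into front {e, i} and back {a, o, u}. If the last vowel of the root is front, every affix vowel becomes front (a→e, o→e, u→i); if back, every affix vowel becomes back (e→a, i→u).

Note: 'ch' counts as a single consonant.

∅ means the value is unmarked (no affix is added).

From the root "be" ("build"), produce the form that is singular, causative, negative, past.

beeyidfi

polarity = negative: zero marking, form stays be.
Attach tense past -ey → beey.
Attach voice causative -ud (after consonant 'y') → beeyud.
Attach number singular -fu → beeyudfu.
Apply vowel harmony: beeyudfu → beeyidfi.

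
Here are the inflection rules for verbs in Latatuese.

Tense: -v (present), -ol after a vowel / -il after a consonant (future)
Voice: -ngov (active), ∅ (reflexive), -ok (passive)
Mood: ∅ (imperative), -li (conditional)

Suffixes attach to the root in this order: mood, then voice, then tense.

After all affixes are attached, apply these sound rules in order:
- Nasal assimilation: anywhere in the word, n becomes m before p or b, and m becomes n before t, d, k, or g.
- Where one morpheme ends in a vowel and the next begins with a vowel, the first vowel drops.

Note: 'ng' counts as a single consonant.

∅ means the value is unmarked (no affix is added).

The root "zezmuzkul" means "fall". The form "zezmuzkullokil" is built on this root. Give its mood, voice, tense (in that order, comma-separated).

Segment: zezmuzkul-li-ok-il.
mood: -li → conditional.
voice: -ok → passive.
tense: -ol/il → future.

conditional, passive, future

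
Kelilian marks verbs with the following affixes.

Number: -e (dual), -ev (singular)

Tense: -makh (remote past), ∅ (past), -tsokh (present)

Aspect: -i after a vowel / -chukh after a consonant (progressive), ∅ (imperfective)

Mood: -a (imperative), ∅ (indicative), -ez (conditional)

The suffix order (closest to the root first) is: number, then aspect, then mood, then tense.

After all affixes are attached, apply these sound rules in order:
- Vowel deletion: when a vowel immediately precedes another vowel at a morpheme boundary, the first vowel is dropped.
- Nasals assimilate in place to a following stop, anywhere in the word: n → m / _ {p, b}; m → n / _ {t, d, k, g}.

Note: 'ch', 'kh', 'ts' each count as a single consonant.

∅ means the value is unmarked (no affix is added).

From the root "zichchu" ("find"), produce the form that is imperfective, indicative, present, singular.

Attach number singular -ev → zichchuev.
aspect = imperfective: zero marking, form stays zichchuev.
mood = indicative: zero marking, form stays zichchuev.
Attach tense present -tsokh → zichchuevtsokh.
Apply vowel deletion: zichchuevtsokh → zichchevtsokh.
Nasal assimilation: no change.

zichchevtsokh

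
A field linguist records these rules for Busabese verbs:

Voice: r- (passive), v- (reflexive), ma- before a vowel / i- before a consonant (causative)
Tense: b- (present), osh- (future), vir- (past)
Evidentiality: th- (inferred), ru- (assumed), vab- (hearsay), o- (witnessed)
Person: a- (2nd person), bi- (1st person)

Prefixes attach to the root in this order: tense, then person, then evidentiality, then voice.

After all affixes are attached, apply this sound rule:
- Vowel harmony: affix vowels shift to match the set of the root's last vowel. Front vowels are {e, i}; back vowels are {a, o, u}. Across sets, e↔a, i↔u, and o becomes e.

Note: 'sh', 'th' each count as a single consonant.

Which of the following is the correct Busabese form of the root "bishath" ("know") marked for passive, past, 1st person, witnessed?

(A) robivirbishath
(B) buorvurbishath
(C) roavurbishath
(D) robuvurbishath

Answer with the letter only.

D

Attach tense past vir- → virbishath.
Attach person 1st person bi- → bivirbishath.
Attach evidentiality witnessed o- → obivirbishath.
Attach voice passive r- → robivirbishath.
Apply vowel harmony: robivirbishath → robuvurbishath.
So the correct form is robuvurbishath, option (D).
(A) robivirbishath is wrong: it fails to apply the sound rule(s).
(C) roavurbishath is wrong: it uses 2nd person instead of 1st person for person.
(B) buorvurbishath is wrong: it has the affixes in the wrong order.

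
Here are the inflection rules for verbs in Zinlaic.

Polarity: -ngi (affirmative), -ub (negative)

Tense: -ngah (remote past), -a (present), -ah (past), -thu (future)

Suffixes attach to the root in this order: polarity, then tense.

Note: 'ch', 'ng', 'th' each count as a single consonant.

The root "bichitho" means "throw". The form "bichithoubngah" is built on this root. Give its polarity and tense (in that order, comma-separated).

Segment: bichitho-ub-ngah.
polarity: -ub → negative.
tense: -ngah → remote past.

negative, remote past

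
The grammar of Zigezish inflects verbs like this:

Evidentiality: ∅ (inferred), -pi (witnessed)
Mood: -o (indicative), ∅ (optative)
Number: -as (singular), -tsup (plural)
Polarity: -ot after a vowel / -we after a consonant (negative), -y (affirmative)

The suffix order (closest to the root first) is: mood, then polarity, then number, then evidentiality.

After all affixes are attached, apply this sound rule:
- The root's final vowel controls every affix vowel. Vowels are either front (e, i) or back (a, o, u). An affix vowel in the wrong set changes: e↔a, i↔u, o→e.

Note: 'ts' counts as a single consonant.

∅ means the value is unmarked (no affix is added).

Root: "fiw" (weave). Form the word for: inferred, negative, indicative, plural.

fiweettsip

Attach mood indicative -o → fiwo.
Attach polarity negative -ot (after vowel 'o') → fiwoot.
Attach number plural -tsup → fiwoottsup.
evidentiality = inferred: zero marking, form stays fiwoottsup.
Apply vowel harmony: fiwoottsup → fiweettsip.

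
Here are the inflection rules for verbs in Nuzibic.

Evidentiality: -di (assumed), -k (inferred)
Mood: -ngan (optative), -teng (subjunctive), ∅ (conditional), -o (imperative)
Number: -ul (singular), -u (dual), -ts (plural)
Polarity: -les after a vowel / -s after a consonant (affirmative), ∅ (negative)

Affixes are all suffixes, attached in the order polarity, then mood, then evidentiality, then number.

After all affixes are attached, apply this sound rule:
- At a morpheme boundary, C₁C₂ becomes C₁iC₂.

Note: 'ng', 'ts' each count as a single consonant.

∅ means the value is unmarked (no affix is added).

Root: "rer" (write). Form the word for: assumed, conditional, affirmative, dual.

Attach polarity affirmative -s (after consonant 'r') → rers.
mood = conditional: zero marking, form stays rers.
Attach evidentiality assumed -di → rersdi.
Attach number dual -u → rersdiu.
Apply epenthesis: rersdiu → rerisidiu.

rerisidiu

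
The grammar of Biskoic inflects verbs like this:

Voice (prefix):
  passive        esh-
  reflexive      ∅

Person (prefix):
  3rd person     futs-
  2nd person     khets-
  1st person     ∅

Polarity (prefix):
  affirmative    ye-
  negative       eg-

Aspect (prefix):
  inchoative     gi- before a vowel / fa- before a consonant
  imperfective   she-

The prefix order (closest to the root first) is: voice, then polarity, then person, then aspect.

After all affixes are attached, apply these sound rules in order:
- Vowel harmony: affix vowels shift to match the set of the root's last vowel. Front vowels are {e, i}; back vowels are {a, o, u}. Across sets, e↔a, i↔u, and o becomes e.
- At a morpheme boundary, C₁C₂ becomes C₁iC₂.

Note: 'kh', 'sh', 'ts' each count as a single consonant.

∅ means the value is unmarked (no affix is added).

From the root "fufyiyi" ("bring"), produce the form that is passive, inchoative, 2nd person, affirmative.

fekhetsiyeeshifufyiyi

Attach voice passive esh- → eshfufyiyi.
Attach polarity affirmative ye- → yeeshfufyiyi.
Attach person 2nd person khets- → khetsyeeshfufyiyi.
Attach aspect inchoative fa- (before consonant 'kh') → fakhetsyeeshfufyiyi.
Apply vowel harmony: fakhetsyeeshfufyiyi → fekhetsyeeshfufyiyi.
Apply epenthesis: fekhetsyeeshfufyiyi → fekhetsiyeeshifufyiyi.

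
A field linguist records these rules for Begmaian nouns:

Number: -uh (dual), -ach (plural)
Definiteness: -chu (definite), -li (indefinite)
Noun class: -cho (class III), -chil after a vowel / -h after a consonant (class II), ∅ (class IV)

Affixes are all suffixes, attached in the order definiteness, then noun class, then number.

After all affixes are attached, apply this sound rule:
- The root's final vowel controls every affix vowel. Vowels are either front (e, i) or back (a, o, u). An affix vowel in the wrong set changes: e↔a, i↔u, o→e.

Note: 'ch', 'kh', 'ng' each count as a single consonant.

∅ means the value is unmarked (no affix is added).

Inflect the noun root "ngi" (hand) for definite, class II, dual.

ngichichilih

Attach definiteness definite -chu → ngichu.
Attach noun class class II -chil (after vowel 'u') → ngichuchil.
Attach number dual -uh → ngichuchiluh.
Apply vowel harmony: ngichuchiluh → ngichichilih.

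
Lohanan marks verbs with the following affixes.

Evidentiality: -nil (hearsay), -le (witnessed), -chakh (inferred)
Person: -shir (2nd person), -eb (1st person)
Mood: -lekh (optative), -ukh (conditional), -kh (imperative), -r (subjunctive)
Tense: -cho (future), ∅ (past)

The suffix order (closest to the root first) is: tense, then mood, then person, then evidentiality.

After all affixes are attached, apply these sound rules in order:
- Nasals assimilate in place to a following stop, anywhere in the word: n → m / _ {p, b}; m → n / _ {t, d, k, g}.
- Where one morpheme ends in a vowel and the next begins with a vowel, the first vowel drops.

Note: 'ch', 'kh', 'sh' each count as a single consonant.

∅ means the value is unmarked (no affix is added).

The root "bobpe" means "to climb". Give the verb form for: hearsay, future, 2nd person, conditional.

Attach tense future -cho → bobpecho.
Attach mood conditional -ukh → bobpechoukh.
Attach person 2nd person -shir → bobpechoukhshir.
Attach evidentiality hearsay -nil → bobpechoukhshirnil.
Nasal assimilation: no change.
Apply vowel deletion: bobpechoukhshirnil → bobpechukhshirnil.

bobpechukhshirnil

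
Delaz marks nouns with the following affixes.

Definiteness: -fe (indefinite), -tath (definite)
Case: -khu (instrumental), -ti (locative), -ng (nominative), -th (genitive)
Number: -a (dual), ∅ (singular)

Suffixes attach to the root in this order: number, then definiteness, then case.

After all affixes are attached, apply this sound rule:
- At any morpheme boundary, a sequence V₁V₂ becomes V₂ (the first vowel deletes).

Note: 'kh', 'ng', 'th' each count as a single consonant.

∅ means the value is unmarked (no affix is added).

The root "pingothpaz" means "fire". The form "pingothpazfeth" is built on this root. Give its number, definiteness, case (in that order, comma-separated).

singular, indefinite, genitive

Segment: pingothpaz-fe-th.
number: ∅ → singular.
definiteness: -fe → indefinite.
case: -th → genitive.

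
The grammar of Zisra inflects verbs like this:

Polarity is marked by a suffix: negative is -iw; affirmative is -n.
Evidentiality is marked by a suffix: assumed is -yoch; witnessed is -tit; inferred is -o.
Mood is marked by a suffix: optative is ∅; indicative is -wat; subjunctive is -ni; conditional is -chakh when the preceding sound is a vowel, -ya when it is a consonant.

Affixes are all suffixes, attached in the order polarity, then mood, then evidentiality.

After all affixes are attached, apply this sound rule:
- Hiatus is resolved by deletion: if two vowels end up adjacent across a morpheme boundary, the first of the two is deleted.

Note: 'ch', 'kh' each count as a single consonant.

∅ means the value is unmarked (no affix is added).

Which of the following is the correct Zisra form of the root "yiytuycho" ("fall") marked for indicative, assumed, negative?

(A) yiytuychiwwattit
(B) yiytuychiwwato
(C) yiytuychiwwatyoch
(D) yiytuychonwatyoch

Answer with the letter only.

Attach polarity negative -iw → yiytuychoiw.
Attach mood indicative -wat → yiytuychoiwwat.
Attach evidentiality assumed -yoch → yiytuychoiwwatyoch.
Apply vowel deletion: yiytuychoiwwatyoch → yiytuychiwwatyoch.
So the correct form is yiytuychiwwatyoch, option (C).
(A) yiytuychiwwattit is wrong: it uses witnessed instead of assumed for evidentiality.
(B) yiytuychiwwato is wrong: it uses inferred instead of assumed for evidentiality.
(D) yiytuychonwatyoch is wrong: it uses affirmative instead of negative for polarity.

C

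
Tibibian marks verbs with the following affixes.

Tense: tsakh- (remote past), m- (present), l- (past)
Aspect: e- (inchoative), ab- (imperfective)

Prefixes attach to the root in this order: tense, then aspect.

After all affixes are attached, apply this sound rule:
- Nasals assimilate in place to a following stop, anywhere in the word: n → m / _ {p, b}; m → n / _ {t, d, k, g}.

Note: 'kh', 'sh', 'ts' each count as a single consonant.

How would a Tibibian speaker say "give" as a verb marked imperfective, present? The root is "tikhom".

abntikhom

Attach tense present m- → mtikhom.
Attach aspect imperfective ab- → abmtikhom.
Apply nasal assimilation: abmtikhom → abntikhom.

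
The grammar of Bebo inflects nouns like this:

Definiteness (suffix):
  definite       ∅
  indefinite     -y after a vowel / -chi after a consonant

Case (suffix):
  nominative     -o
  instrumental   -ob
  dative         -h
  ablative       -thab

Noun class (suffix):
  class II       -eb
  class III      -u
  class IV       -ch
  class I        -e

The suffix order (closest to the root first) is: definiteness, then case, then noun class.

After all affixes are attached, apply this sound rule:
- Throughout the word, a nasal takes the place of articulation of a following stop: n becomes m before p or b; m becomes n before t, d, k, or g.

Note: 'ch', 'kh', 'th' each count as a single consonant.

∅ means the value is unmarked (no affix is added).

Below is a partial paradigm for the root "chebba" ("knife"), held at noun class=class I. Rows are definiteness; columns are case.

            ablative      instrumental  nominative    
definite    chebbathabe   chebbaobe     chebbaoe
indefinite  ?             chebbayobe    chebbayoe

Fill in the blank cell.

Attach definiteness indefinite -y (after vowel 'a') → chebbay.
Attach case ablative -thab → chebbaythab.
Attach noun class class I -e → chebbaythabe.
Nasal assimilation: no change.

chebbaythabe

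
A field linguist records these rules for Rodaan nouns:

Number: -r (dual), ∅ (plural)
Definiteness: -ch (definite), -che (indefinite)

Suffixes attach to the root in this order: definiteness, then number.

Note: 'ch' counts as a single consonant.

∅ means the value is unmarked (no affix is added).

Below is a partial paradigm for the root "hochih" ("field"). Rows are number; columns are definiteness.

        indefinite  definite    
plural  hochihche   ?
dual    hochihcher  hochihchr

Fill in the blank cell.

Attach definiteness definite -ch → hochihch.
number = plural: zero marking, form stays hochihch.

hochihch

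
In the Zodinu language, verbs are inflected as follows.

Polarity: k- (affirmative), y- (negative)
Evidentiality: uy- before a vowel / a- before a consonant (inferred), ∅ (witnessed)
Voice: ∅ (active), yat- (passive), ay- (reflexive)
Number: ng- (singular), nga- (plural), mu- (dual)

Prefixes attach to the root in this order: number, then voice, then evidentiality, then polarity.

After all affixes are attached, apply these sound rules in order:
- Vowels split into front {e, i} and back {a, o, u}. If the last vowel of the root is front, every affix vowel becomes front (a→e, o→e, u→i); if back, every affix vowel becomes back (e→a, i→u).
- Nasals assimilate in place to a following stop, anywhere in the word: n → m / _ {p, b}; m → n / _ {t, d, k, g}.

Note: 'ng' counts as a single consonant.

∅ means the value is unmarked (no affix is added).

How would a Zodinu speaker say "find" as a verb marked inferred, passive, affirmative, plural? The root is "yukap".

kayatngayukap

Attach number plural nga- → ngayukap.
Attach voice passive yat- → yatngayukap.
Attach evidentiality inferred a- (before consonant 'y') → ayatngayukap.
Attach polarity affirmative k- → kayatngayukap.
Vowel harmony: no change.
Nasal assimilation: no change.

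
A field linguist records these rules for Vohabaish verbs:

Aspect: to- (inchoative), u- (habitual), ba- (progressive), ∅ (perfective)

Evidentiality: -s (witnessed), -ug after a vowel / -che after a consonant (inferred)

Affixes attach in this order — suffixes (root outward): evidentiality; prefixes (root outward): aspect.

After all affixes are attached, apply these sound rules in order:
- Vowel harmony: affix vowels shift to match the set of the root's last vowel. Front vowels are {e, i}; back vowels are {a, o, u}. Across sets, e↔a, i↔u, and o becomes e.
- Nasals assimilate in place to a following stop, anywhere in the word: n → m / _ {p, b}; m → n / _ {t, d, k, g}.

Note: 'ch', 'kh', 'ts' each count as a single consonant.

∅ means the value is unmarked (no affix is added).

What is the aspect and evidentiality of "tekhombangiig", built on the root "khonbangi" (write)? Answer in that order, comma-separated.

Segment: to-khonbangi-ug.
aspect: to- → inchoative.
evidentiality: -ug/che → inferred.

inchoative, inferred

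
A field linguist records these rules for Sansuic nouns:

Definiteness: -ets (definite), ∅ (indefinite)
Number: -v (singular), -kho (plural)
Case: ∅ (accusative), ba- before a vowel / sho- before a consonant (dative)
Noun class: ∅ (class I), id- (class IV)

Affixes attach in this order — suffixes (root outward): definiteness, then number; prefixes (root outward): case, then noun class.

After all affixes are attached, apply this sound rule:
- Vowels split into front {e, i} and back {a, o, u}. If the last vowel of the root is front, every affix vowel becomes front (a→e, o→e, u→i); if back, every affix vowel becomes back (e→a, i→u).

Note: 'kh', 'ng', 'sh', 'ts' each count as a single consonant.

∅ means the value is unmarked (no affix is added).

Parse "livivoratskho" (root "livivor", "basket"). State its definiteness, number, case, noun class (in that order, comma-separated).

Segment: livivor-ets-kho.
definiteness: -ets → definite.
number: -kho → plural.
case: ∅ → accusative.
noun class: ∅ → class I.

definite, plural, accusative, class I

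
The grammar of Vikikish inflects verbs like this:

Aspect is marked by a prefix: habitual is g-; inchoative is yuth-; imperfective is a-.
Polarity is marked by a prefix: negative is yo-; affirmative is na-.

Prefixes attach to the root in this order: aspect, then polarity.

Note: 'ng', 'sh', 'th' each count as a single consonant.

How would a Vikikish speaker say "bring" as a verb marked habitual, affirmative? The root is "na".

nagna

Attach aspect habitual g- → gna.
Attach polarity affirmative na- → nagna.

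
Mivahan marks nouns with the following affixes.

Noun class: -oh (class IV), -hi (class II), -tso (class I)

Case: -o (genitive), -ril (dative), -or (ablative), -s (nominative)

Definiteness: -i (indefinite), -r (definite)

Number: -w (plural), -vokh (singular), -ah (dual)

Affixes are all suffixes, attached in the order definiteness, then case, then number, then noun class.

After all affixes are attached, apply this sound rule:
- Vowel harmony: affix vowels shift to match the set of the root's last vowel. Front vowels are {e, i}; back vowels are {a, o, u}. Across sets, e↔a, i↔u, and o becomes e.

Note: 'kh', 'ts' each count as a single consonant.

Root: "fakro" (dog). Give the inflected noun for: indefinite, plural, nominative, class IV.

fakrouswoh

Attach definiteness indefinite -i → fakroi.
Attach case nominative -s → fakrois.
Attach number plural -w → fakroisw.
Attach noun class class IV -oh → fakroiswoh.
Apply vowel harmony: fakroiswoh → fakrouswoh.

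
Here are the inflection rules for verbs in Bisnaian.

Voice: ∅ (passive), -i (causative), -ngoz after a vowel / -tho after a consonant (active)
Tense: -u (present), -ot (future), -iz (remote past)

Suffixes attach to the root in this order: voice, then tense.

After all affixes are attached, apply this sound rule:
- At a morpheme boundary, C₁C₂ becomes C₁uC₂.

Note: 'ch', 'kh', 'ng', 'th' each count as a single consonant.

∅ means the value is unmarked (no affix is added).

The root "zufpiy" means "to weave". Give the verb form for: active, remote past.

Attach voice active -tho (after consonant 'y') → zufpiytho.
Attach tense remote past -iz → zufpiythoiz.
Apply epenthesis: zufpiythoiz → zufpiyuthoiz.

zufpiyuthoiz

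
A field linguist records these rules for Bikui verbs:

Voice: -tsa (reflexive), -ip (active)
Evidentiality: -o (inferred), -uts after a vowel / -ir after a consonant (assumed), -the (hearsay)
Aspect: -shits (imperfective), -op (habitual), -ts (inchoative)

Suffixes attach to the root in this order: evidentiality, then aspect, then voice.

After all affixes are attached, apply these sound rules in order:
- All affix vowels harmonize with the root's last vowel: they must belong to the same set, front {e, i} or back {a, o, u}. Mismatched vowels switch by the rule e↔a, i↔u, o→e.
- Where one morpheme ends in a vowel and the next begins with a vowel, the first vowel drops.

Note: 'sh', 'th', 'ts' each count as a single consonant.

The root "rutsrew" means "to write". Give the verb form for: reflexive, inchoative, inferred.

Attach evidentiality inferred -o → rutsrewo.
Attach aspect inchoative -ts → rutsrewots.
Attach voice reflexive -tsa → rutsrewotstsa.
Apply vowel harmony: rutsrewotstsa → rutsrewetstse.
Vowel deletion: no change.

rutsrewetstse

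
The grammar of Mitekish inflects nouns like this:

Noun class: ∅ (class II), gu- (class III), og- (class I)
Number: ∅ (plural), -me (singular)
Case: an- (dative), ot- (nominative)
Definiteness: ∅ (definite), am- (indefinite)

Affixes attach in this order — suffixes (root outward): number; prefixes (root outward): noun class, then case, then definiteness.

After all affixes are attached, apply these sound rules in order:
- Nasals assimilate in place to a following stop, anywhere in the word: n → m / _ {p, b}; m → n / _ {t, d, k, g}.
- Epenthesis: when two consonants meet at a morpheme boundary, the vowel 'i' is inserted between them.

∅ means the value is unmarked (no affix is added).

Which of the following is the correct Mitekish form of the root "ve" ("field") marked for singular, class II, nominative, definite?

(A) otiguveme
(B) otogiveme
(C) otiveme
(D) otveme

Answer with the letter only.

Attach number singular -me → veme.
noun class = class II: zero marking, form stays veme.
Attach case nominative ot- → otveme.
definiteness = definite: zero marking, form stays otveme.
Nasal assimilation: no change.
Apply epenthesis: otveme → otiveme.
So the correct form is otiveme, option (C).
(D) otveme is wrong: it fails to apply the sound rule(s).
(B) otogiveme is wrong: it uses class I instead of class II for noun class.
(A) otiguveme is wrong: it uses class III instead of class II for noun class.

C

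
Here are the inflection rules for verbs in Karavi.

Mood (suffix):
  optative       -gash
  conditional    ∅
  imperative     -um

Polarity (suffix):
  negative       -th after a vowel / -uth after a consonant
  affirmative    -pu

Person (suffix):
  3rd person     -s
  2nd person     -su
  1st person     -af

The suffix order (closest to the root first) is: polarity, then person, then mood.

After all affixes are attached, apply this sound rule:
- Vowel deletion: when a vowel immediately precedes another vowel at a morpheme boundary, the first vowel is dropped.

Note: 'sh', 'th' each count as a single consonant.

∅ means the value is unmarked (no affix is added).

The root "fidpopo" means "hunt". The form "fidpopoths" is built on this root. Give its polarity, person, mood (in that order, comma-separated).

negative, 3rd person, conditional

Segment: fidpopo-th-s.
polarity: -th/uth → negative.
person: -s → 3rd person.
mood: ∅ → conditional.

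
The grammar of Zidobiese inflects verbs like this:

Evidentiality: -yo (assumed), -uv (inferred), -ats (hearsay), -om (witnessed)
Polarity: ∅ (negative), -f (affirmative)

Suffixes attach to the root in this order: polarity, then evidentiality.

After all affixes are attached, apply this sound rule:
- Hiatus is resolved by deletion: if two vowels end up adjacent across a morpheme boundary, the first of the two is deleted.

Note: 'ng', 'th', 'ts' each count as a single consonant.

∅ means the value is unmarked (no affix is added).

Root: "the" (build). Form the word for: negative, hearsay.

polarity = negative: zero marking, form stays the.
Attach evidentiality hearsay -ats → theats.
Apply vowel deletion: theats → thats.

thats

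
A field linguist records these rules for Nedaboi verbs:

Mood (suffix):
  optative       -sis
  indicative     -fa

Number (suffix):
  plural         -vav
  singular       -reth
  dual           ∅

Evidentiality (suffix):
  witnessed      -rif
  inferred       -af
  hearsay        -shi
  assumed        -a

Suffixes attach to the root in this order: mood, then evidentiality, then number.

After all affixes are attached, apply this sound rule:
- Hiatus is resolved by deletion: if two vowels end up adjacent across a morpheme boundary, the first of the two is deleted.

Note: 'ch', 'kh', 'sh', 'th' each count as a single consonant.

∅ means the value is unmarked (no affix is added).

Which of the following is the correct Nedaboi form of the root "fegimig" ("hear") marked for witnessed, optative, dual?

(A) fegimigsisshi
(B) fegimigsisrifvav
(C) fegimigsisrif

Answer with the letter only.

Attach mood optative -sis → fegimigsis.
Attach evidentiality witnessed -rif → fegimigsisrif.
number = dual: zero marking, form stays fegimigsisrif.
Vowel deletion: no change.
So the correct form is fegimigsisrif, option (C).
(A) fegimigsisshi is wrong: it uses hearsay instead of witnessed for evidentiality.
(B) fegimigsisrifvav is wrong: it uses plural instead of dual for number.

C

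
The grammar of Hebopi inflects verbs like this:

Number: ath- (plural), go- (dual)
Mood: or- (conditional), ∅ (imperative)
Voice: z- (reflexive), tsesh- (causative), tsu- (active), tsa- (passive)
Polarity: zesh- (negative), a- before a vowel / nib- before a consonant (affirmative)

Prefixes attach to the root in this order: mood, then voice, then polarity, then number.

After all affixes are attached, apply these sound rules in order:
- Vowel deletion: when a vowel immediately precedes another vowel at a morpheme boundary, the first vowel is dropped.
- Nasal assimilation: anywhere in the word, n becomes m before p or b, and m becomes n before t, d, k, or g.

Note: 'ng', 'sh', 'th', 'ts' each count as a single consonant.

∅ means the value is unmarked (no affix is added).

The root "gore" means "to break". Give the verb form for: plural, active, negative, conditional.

Attach mood conditional or- → orgore.
Attach voice active tsu- → tsuorgore.
Attach polarity negative zesh- → zeshtsuorgore.
Attach number plural ath- → athzeshtsuorgore.
Apply vowel deletion: athzeshtsuorgore → athzeshtsorgore.
Nasal assimilation: no change.

athzeshtsorgore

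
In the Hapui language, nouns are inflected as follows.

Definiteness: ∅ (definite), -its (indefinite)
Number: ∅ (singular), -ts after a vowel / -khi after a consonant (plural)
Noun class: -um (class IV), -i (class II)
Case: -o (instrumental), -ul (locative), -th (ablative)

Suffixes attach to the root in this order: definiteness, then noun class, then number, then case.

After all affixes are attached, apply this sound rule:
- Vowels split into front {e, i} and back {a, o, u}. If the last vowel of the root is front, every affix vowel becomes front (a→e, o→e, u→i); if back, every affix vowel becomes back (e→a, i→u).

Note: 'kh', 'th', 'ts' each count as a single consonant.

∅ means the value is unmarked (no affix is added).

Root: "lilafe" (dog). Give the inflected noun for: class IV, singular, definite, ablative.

definiteness = definite: zero marking, form stays lilafe.
Attach noun class class IV -um → lilafeum.
number = singular: zero marking, form stays lilafeum.
Attach case ablative -th → lilafeumth.
Apply vowel harmony: lilafeumth → lilafeimth.

lilafeimth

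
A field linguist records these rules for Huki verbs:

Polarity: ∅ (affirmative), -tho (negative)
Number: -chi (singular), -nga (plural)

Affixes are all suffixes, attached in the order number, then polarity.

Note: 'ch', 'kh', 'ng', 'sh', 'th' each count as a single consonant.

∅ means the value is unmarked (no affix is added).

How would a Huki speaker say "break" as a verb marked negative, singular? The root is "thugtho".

Attach number singular -chi → thugthochi.
Attach polarity negative -tho → thugthochitho.

thugthochitho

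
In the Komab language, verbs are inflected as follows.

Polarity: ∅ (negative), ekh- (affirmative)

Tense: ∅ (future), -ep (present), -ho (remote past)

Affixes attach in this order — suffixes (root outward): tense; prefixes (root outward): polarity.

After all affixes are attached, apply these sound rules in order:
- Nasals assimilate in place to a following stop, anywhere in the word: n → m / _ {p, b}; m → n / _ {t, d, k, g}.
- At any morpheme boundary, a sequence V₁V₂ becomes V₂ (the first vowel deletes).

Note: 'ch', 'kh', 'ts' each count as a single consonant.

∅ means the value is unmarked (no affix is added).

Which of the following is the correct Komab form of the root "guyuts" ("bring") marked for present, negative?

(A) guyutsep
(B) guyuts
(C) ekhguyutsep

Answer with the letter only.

A

Attach tense present -ep → guyutsep.
polarity = negative: zero marking, form stays guyutsep.
Nasal assimilation: no change.
Vowel deletion: no change.
So the correct form is guyutsep, option (A).
(C) ekhguyutsep is wrong: it uses affirmative instead of negative for polarity.
(B) guyuts is wrong: it uses future instead of present for tense.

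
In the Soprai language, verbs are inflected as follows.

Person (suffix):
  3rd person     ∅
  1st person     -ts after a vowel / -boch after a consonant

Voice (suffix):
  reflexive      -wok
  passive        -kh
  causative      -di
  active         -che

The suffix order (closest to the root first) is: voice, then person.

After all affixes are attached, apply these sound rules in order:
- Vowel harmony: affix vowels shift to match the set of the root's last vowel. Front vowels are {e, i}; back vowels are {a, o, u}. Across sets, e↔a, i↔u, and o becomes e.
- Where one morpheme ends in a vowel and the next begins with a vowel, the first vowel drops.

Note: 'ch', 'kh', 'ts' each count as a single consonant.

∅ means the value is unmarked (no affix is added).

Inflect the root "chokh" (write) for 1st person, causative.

Attach voice causative -di → chokhdi.
Attach person 1st person -ts (after vowel 'i') → chokhdits.
Apply vowel harmony: chokhdits → chokhduts.
Vowel deletion: no change.

chokhduts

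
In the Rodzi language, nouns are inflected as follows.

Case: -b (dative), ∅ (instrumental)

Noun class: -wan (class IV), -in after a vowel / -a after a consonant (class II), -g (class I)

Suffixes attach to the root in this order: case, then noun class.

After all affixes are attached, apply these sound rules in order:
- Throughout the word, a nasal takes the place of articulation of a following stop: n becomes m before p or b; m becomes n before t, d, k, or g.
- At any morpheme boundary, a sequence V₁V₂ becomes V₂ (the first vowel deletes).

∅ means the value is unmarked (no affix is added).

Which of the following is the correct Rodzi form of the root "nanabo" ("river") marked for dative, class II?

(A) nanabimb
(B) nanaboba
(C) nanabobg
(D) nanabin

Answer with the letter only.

Attach case dative -b → nanabob.
Attach noun class class II -a (after consonant 'b') → nanaboba.
Nasal assimilation: no change.
Vowel deletion: no change.
So the correct form is nanaboba, option (B).
(C) nanabobg is wrong: it uses class I instead of class II for noun class.
(A) nanabimb is wrong: it has the affixes in the wrong order.
(D) nanabin is wrong: it uses instrumental instead of dative for case.

B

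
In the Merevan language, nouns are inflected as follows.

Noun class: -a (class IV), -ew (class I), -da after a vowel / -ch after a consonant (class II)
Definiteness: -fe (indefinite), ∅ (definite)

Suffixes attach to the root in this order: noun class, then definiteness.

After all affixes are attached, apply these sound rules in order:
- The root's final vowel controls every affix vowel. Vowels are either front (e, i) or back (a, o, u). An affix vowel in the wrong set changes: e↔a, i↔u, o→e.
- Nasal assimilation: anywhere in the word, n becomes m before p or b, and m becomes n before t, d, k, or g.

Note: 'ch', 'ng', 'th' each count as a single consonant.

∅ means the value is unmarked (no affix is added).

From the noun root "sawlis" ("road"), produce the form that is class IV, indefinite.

Attach noun class class IV -a → sawlisa.
Attach definiteness indefinite -fe → sawlisafe.
Apply vowel harmony: sawlisafe → sawlisefe.
Nasal assimilation: no change.

sawlisefe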